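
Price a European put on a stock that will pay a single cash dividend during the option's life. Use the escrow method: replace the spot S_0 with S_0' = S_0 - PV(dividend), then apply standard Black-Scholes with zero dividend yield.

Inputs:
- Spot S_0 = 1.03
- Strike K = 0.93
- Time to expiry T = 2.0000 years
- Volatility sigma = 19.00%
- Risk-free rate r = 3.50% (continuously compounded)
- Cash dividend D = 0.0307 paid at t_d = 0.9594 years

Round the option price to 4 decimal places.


Answer: Price = 0.0469

Derivation:
PV(D) = D * exp(-r * t_d) = 0.0307 * 0.96697852 = 0.02968624
S_0' = S_0 - PV(D) = 1.0300 - 0.02968624 = 1.00031376
d1 = (ln(S_0'/K) + (r + sigma^2/2)*T) / (sigma*sqrt(T)) = 0.66611097
d2 = d1 - sigma*sqrt(T) = 0.39741040
exp(-rT) = 0.93239382
N(-d1) = 0.25267009; N(-d2) = 0.34553242
P = K * exp(-rT) * N(-d2) - S_0' * N(-d1) = 0.9300 * 0.93239382 * 0.34553242 - 1.00031376 * 0.25267009 = 0.0469


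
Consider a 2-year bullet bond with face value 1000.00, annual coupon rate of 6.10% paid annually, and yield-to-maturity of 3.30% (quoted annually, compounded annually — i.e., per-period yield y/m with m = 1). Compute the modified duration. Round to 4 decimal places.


Coupon per period c = face * coupon_rate / m = 61.000000
Periods per year m = 1; per-period yield y/m = 0.033000
Number of cashflows N = 2
Cashflows (t years, CF_t, discount factor 1/(1+y/m)^(m*t), PV):
  t = 1.0000: CF_t = 61.000000, DF = 0.968054, PV = 59.051307
  t = 2.0000: CF_t = 1061.000000, DF = 0.937129, PV = 994.293822
Price P = sum_t PV_t = 1053.345129
First compute Macaulay numerator sum_t t * PV_t:
  t * PV_t at t = 1.0000: 59.051307
  t * PV_t at t = 2.0000: 1988.587644
Macaulay duration D = 2047.638950 / 1053.345129 = 1.943939
Modified duration = D / (1 + y/m) = 1.943939 / (1 + 0.033000) = 1.881839

Answer: Modified duration = 1.8818


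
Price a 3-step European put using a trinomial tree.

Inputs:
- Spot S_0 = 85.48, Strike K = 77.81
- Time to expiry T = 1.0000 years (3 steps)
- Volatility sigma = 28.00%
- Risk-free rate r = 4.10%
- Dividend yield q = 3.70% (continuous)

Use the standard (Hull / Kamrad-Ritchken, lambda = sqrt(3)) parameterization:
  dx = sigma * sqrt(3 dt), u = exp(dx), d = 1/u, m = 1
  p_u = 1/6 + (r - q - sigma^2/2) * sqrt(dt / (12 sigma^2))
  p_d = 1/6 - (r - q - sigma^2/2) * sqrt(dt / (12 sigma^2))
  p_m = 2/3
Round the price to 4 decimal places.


dt = T/N = 0.333333; dx = sigma*sqrt(3*dt) = 0.280000
u = exp(dx) = 1.323130; d = 1/u = 0.755784
p_u = 0.145714, p_m = 0.666667, p_d = 0.187619
Discount per step: exp(-r*dt) = 0.986426
Stock lattice S(k, j) with j the centered position index:
  k=0: S(0,+0) = 85.4800
  k=1: S(1,-1) = 64.6044; S(1,+0) = 85.4800; S(1,+1) = 113.1011
  k=2: S(2,-2) = 48.8270; S(2,-1) = 64.6044; S(2,+0) = 85.4800; S(2,+1) = 113.1011; S(2,+2) = 149.6475
  k=3: S(3,-3) = 36.9026; S(3,-2) = 48.8270; S(3,-1) = 64.6044; S(3,+0) = 85.4800; S(3,+1) = 113.1011; S(3,+2) = 149.6475; S(3,+3) = 198.0030
Terminal payoffs V(N, j) = max(K - S_T, 0):
  V(3,-3) = 40.907384; V(3,-2) = 28.983049; V(3,-1) = 13.205606; V(3,+0) = 0.000000; V(3,+1) = 0.000000; V(3,+2) = 0.000000; V(3,+3) = 0.000000
Backward induction: V(k, j) = exp(-r*dt) * [p_u * V(k+1, j+1) + p_m * V(k+1, j) + p_d * V(k+1, j-1)]
  V(2,-2) = exp(-r*dt) * [p_u*13.205606 + p_m*28.983049 + p_d*40.907384] = 28.528714
  V(2,-1) = exp(-r*dt) * [p_u*0.000000 + p_m*13.205606 + p_d*28.983049] = 14.048199
  V(2,+0) = exp(-r*dt) * [p_u*0.000000 + p_m*0.000000 + p_d*13.205606] = 2.443993
  V(2,+1) = exp(-r*dt) * [p_u*0.000000 + p_m*0.000000 + p_d*0.000000] = 0.000000
  V(2,+2) = exp(-r*dt) * [p_u*0.000000 + p_m*0.000000 + p_d*0.000000] = 0.000000
  V(1,-1) = exp(-r*dt) * [p_u*2.443993 + p_m*14.048199 + p_d*28.528714] = 14.869509
  V(1,+0) = exp(-r*dt) * [p_u*0.000000 + p_m*2.443993 + p_d*14.048199] = 4.207146
  V(1,+1) = exp(-r*dt) * [p_u*0.000000 + p_m*0.000000 + p_d*2.443993] = 0.452315
  V(0,+0) = exp(-r*dt) * [p_u*0.452315 + p_m*4.207146 + p_d*14.869509] = 5.583642

Answer: Price = V(0,0) = 5.5836


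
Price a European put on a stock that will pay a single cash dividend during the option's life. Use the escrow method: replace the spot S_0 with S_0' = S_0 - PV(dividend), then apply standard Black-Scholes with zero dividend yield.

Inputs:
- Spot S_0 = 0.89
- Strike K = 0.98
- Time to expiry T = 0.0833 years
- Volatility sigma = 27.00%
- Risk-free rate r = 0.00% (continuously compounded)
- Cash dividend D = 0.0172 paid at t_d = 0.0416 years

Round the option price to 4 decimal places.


PV(D) = D * exp(-r * t_d) = 0.0172 * 1.00000000 = 0.01720000
S_0' = S_0 - PV(D) = 0.8900 - 0.01720000 = 0.87280000
d1 = (ln(S_0'/K) + (r + sigma^2/2)*T) / (sigma*sqrt(T)) = -1.44764063
d2 = d1 - sigma*sqrt(T) = -1.52556733
exp(-rT) = 1.00000000
N(-d1) = 0.92614121; N(-d2) = 0.93644117
P = K * exp(-rT) * N(-d2) - S_0' * N(-d1) = 0.9800 * 1.00000000 * 0.93644117 - 0.87280000 * 0.92614121 = 0.1094

Answer: Price = 0.1094


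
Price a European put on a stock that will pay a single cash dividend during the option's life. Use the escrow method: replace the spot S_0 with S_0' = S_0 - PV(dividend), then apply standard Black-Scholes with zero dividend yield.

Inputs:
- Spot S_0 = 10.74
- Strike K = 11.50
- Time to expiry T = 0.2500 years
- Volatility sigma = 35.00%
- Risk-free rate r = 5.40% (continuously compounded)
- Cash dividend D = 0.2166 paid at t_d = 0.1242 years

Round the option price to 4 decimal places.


PV(D) = D * exp(-r * t_d) = 0.2166 * 0.99331564 = 0.21515217
S_0' = S_0 - PV(D) = 10.7400 - 0.21515217 = 10.52484783
d1 = (ln(S_0'/K) + (r + sigma^2/2)*T) / (sigma*sqrt(T)) = -0.34168922
d2 = d1 - sigma*sqrt(T) = -0.51668922
exp(-rT) = 0.98659072
N(-d1) = 0.63370761; N(-d2) = 0.69731344
P = K * exp(-rT) * N(-d2) - S_0' * N(-d1) = 11.5000 * 0.98659072 * 0.69731344 - 10.52484783 * 0.63370761 = 1.2419

Answer: Price = 1.2419


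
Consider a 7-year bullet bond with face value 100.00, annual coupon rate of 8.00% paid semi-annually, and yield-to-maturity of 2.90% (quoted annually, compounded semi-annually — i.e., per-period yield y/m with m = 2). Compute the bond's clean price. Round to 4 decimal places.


Coupon per period c = face * coupon_rate / m = 4.000000
Periods per year m = 2; per-period yield y/m = 0.014500
Number of cashflows N = 14
Cashflows (t years, CF_t, discount factor 1/(1+y/m)^(m*t), PV):
  t = 0.5000: CF_t = 4.000000, DF = 0.985707, PV = 3.942829
  t = 1.0000: CF_t = 4.000000, DF = 0.971619, PV = 3.886475
  t = 1.5000: CF_t = 4.000000, DF = 0.957732, PV = 3.830927
  t = 2.0000: CF_t = 4.000000, DF = 0.944043, PV = 3.776172
  t = 2.5000: CF_t = 4.000000, DF = 0.930550, PV = 3.722200
  t = 3.0000: CF_t = 4.000000, DF = 0.917250, PV = 3.669000
  t = 3.5000: CF_t = 4.000000, DF = 0.904140, PV = 3.616560
  t = 4.0000: CF_t = 4.000000, DF = 0.891217, PV = 3.564869
  t = 4.5000: CF_t = 4.000000, DF = 0.878479, PV = 3.513917
  t = 5.0000: CF_t = 4.000000, DF = 0.865923, PV = 3.463694
  t = 5.5000: CF_t = 4.000000, DF = 0.853547, PV = 3.414188
  t = 6.0000: CF_t = 4.000000, DF = 0.841347, PV = 3.365390
  t = 6.5000: CF_t = 4.000000, DF = 0.829322, PV = 3.317289
  t = 7.0000: CF_t = 104.000000, DF = 0.817469, PV = 85.016774
Price P = sum_t PV_t = 132.100283

Answer: Price = 132.1003


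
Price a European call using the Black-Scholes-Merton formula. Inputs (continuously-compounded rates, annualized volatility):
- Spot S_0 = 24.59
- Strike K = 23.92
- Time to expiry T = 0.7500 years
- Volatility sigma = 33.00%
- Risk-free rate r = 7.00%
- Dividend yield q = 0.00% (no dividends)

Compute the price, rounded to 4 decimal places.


d1 = (ln(S/K) + (r - q + 0.5*sigma^2) * T) / (sigma * sqrt(T)) = 0.42325873
d2 = d1 - sigma * sqrt(T) = 0.13747034
exp(-rT) = 0.94885432; exp(-qT) = 1.00000000
C = S_0 * exp(-qT) * N(d1) - K * exp(-rT) * N(d2)
N(d1) = 0.66394675; N(d2) = 0.55467048
C = 24.5900 * 1.00000000 * 0.66394675 - 23.9200 * 0.94885432 * 0.55467048 = 3.7373

Answer: Price = 3.7373


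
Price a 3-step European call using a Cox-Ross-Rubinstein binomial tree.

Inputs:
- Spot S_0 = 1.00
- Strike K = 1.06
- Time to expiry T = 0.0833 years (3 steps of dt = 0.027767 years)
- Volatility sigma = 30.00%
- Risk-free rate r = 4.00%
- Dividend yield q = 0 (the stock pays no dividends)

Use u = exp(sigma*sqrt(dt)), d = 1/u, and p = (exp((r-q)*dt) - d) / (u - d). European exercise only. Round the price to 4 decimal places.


Answer: Price = V(0,0) = 0.0126

Derivation:
dt = T/N = 0.027767
u = exp(sigma*sqrt(dt)) = 1.051261; d = 1/u = 0.951239
p = (exp((r-q)*dt) - d) / (u - d) = 0.498616
Discount per step: exp(-r*dt) = 0.998890
Stock lattice S(k, i) with i counting down-moves:
  k=0: S(0,0) = 1.0000
  k=1: S(1,0) = 1.0513; S(1,1) = 0.9512
  k=2: S(2,0) = 1.1051; S(2,1) = 1.0000; S(2,2) = 0.9049
  k=3: S(3,0) = 1.1618; S(3,1) = 1.0513; S(3,2) = 0.9512; S(3,3) = 0.8607
Terminal payoffs V(N, i) = max(S_T - K, 0):
  V(3,0) = 0.101799; V(3,1) = 0.000000; V(3,2) = 0.000000; V(3,3) = 0.000000
Backward induction: V(k, i) = exp(-r*dt) * [p * V(k+1, i) + (1-p) * V(k+1, i+1)].
  V(2,0) = exp(-r*dt) * [p*0.101799 + (1-p)*0.000000] = 0.050702
  V(2,1) = exp(-r*dt) * [p*0.000000 + (1-p)*0.000000] = 0.000000
  V(2,2) = exp(-r*dt) * [p*0.000000 + (1-p)*0.000000] = 0.000000
  V(1,0) = exp(-r*dt) * [p*0.050702 + (1-p)*0.000000] = 0.025253
  V(1,1) = exp(-r*dt) * [p*0.000000 + (1-p)*0.000000] = 0.000000
  V(0,0) = exp(-r*dt) * [p*0.025253 + (1-p)*0.000000] = 0.012578


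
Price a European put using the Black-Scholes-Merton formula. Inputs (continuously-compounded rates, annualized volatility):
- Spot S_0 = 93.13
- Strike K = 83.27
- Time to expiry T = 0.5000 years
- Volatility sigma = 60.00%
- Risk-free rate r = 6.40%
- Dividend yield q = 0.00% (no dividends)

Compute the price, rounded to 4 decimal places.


d1 = (ln(S/K) + (r - q + 0.5*sigma^2) * T) / (sigma * sqrt(T)) = 0.55132651
d2 = d1 - sigma * sqrt(T) = 0.12706244
exp(-rT) = 0.96850658; exp(-qT) = 1.00000000
P = K * exp(-rT) * N(-d2) - S_0 * exp(-qT) * N(-d1)
N(-d1) = 0.29070494; N(-d2) = 0.44944549
P = 83.2700 * 0.96850658 * 0.44944549 - 93.1300 * 1.00000000 * 0.29070494 = 9.1733

Answer: Price = 9.1733


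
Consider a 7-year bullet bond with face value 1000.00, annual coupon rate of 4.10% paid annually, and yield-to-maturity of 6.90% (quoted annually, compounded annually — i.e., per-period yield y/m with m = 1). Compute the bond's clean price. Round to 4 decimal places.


Answer: Price = 848.5724

Derivation:
Coupon per period c = face * coupon_rate / m = 41.000000
Periods per year m = 1; per-period yield y/m = 0.069000
Number of cashflows N = 7
Cashflows (t years, CF_t, discount factor 1/(1+y/m)^(m*t), PV):
  t = 1.0000: CF_t = 41.000000, DF = 0.935454, PV = 38.353601
  t = 2.0000: CF_t = 41.000000, DF = 0.875074, PV = 35.878018
  t = 3.0000: CF_t = 41.000000, DF = 0.818591, PV = 33.562225
  t = 4.0000: CF_t = 41.000000, DF = 0.765754, PV = 31.395907
  t = 5.0000: CF_t = 41.000000, DF = 0.716327, PV = 29.369417
  t = 6.0000: CF_t = 41.000000, DF = 0.670091, PV = 27.473730
  t = 7.0000: CF_t = 1041.000000, DF = 0.626839, PV = 652.539481
Price P = sum_t PV_t = 848.572380


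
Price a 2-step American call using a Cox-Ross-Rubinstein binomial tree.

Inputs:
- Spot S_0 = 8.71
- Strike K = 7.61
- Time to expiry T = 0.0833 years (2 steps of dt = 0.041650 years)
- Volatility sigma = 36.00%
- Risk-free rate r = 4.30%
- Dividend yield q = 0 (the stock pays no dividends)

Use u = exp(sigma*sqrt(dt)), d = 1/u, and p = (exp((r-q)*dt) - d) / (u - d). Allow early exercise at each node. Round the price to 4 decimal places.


dt = T/N = 0.041650
u = exp(sigma*sqrt(dt)) = 1.076236; d = 1/u = 0.929164
p = (exp((r-q)*dt) - d) / (u - d) = 0.493829
Discount per step: exp(-r*dt) = 0.998211
Stock lattice S(k, i) with i counting down-moves:
  k=0: S(0,0) = 8.7100
  k=1: S(1,0) = 9.3740; S(1,1) = 8.0930
  k=2: S(2,0) = 10.0887; S(2,1) = 8.7100; S(2,2) = 7.5197
Terminal payoffs V(N, i) = max(S_T - K, 0):
  V(2,0) = 2.478658; V(2,1) = 1.100000; V(2,2) = 0.000000
Backward induction: V(k, i) = exp(-r*dt) * [p * V(k+1, i) + (1-p) * V(k+1, i+1)]; then take max(V_cont, immediate exercise) for American.
  V(1,0) = exp(-r*dt) * [p*2.478658 + (1-p)*1.100000] = 1.777635; exercise = 1.764018; V(1,0) = max -> 1.777635
  V(1,1) = exp(-r*dt) * [p*1.100000 + (1-p)*0.000000] = 0.542240; exercise = 0.483019; V(1,1) = max -> 0.542240
  V(0,0) = exp(-r*dt) * [p*1.777635 + (1-p)*0.542240] = 1.150252; exercise = 1.100000; V(0,0) = max -> 1.150252

Answer: Price = V(0,0) = 1.1503


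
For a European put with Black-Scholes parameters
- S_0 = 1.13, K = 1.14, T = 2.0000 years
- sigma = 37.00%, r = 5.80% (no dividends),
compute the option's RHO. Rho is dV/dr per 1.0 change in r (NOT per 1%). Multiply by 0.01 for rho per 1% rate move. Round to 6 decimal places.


Answer: Rho = -1.061107

Derivation:
d1 = 0.4664790513; d2 = -0.0567799668
phi(d1) = 0.3578147496; exp(-qT) = 1.0000000000; exp(-rT) = 0.8904752233
N(-d2) = 0.5226397638
Rho = -K*T*exp(-rT)*N(-d2) = -1.1400 * 2.0000 * 0.8904752233 * 0.5226397638 = -1.061107


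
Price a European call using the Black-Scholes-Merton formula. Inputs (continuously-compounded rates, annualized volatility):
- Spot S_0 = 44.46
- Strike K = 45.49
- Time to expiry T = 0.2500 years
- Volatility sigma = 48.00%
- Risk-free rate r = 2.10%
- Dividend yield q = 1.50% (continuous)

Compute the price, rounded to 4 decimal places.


d1 = (ln(S/K) + (r - q + 0.5*sigma^2) * T) / (sigma * sqrt(T)) = 0.03082245
d2 = d1 - sigma * sqrt(T) = -0.20917755
exp(-rT) = 0.99476376; exp(-qT) = 0.99625702
C = S_0 * exp(-qT) * N(d1) - K * exp(-rT) * N(d2)
N(d1) = 0.51229443; N(d2) = 0.41715482
C = 44.4600 * 0.99625702 * 0.51229443 - 45.4900 * 0.99476376 * 0.41715482 = 3.8144

Answer: Price = 3.8144


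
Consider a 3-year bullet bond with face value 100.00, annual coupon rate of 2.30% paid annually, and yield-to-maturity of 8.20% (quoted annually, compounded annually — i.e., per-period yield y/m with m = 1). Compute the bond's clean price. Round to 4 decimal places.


Coupon per period c = face * coupon_rate / m = 2.300000
Periods per year m = 1; per-period yield y/m = 0.082000
Number of cashflows N = 3
Cashflows (t years, CF_t, discount factor 1/(1+y/m)^(m*t), PV):
  t = 1.0000: CF_t = 2.300000, DF = 0.924214, PV = 2.125693
  t = 2.0000: CF_t = 2.300000, DF = 0.854172, PV = 1.964596
  t = 3.0000: CF_t = 102.300000, DF = 0.789438, PV = 80.759543
Price P = sum_t PV_t = 84.849832

Answer: Price = 84.8498


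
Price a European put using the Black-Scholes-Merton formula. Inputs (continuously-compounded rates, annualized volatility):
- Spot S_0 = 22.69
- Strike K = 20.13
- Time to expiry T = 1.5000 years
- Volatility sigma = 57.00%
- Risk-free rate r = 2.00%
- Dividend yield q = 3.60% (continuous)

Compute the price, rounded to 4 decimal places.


d1 = (ln(S/K) + (r - q + 0.5*sigma^2) * T) / (sigma * sqrt(T)) = 0.48615647
d2 = d1 - sigma * sqrt(T) = -0.21194810
exp(-rT) = 0.97044553; exp(-qT) = 0.94743211
P = K * exp(-rT) * N(-d2) - S_0 * exp(-qT) * N(-d1)
N(-d1) = 0.31342811; N(-d2) = 0.58392624
P = 20.1300 * 0.97044553 * 0.58392624 - 22.6900 * 0.94743211 * 0.31342811 = 4.6692

Answer: Price = 4.6692


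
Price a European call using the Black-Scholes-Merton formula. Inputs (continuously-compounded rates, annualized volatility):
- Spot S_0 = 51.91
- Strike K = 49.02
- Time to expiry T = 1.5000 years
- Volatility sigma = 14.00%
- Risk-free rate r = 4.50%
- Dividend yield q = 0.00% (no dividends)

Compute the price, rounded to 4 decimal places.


d1 = (ln(S/K) + (r - q + 0.5*sigma^2) * T) / (sigma * sqrt(T)) = 0.81348179
d2 = d1 - sigma * sqrt(T) = 0.64201751
exp(-rT) = 0.93472772; exp(-qT) = 1.00000000
C = S_0 * exp(-qT) * N(d1) - K * exp(-rT) * N(d2)
N(d1) = 0.79202906; N(d2) = 0.73956909
C = 51.9100 * 1.00000000 * 0.79202906 - 49.0200 * 0.93472772 * 0.73956909 = 7.2269

Answer: Price = 7.2269


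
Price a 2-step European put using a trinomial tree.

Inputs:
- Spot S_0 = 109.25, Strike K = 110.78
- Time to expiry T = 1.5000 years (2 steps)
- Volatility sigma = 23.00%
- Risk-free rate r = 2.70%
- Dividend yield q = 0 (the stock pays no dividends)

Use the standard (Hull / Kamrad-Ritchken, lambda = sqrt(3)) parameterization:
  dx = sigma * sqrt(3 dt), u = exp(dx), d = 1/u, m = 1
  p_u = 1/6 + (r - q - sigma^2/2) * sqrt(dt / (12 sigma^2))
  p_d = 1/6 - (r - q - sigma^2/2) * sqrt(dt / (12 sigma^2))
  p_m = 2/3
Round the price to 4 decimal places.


dt = T/N = 0.750000; dx = sigma*sqrt(3*dt) = 0.345000
u = exp(dx) = 1.411990; d = 1/u = 0.708220
p_u = 0.167264, p_m = 0.666667, p_d = 0.166069
Discount per step: exp(-r*dt) = 0.979954
Stock lattice S(k, j) with j the centered position index:
  k=0: S(0,+0) = 109.2500
  k=1: S(1,-1) = 77.3731; S(1,+0) = 109.2500; S(1,+1) = 154.2599
  k=2: S(2,-2) = 54.7972; S(2,-1) = 77.3731; S(2,+0) = 109.2500; S(2,+1) = 154.2599; S(2,+2) = 217.8134
Terminal payoffs V(N, j) = max(K - S_T, 0):
  V(2,-2) = 55.982814; V(2,-1) = 33.406926; V(2,+0) = 1.530000; V(2,+1) = 0.000000; V(2,+2) = 0.000000
Backward induction: V(k, j) = exp(-r*dt) * [p_u * V(k+1, j+1) + p_m * V(k+1, j) + p_d * V(k+1, j-1)]
  V(1,-1) = exp(-r*dt) * [p_u*1.530000 + p_m*33.406926 + p_d*55.982814] = 31.186241
  V(1,+0) = exp(-r*dt) * [p_u*0.000000 + p_m*1.530000 + p_d*33.406926] = 6.436188
  V(1,+1) = exp(-r*dt) * [p_u*0.000000 + p_m*0.000000 + p_d*1.530000] = 0.248992
  V(0,+0) = exp(-r*dt) * [p_u*0.248992 + p_m*6.436188 + p_d*31.186241] = 9.320832

Answer: Price = V(0,0) = 9.3208


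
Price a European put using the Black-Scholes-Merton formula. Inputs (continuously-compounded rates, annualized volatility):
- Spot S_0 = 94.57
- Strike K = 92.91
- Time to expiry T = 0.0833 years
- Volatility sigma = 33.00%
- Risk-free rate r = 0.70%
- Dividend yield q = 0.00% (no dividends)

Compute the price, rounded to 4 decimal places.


Answer: Price = 2.7678

Derivation:
d1 = (ln(S/K) + (r - q + 0.5*sigma^2) * T) / (sigma * sqrt(T)) = 0.23967773
d2 = d1 - sigma * sqrt(T) = 0.14443399
exp(-rT) = 0.99941707; exp(-qT) = 1.00000000
P = K * exp(-rT) * N(-d2) - S_0 * exp(-qT) * N(-d1)
N(-d1) = 0.40529005; N(-d2) = 0.44257889
P = 92.9100 * 0.99941707 * 0.44257889 - 94.5700 * 1.00000000 * 0.40529005 = 2.7678


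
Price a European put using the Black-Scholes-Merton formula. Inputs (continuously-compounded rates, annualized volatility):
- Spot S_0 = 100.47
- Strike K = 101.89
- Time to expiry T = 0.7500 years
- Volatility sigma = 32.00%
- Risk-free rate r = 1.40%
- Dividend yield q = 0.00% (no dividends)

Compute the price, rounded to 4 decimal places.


d1 = (ln(S/K) + (r - q + 0.5*sigma^2) * T) / (sigma * sqrt(T)) = 0.12580959
d2 = d1 - sigma * sqrt(T) = -0.15131854
exp(-rT) = 0.98955493; exp(-qT) = 1.00000000
P = K * exp(-rT) * N(-d2) - S_0 * exp(-qT) * N(-d1)
N(-d1) = 0.44994133; N(-d2) = 0.56013778
P = 101.8900 * 0.98955493 * 0.56013778 - 100.4700 * 1.00000000 * 0.44994133 = 11.2707

Answer: Price = 11.2707


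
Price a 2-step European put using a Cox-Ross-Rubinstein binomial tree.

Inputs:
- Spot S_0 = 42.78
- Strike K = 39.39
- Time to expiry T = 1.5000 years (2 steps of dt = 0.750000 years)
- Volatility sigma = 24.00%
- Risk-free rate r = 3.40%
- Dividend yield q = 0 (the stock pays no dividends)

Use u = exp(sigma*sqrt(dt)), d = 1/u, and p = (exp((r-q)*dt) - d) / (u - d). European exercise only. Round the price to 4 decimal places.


Answer: Price = V(0,0) = 2.5472

Derivation:
dt = T/N = 0.750000
u = exp(sigma*sqrt(dt)) = 1.231024; d = 1/u = 0.812332
p = (exp((r-q)*dt) - d) / (u - d) = 0.509912
Discount per step: exp(-r*dt) = 0.974822
Stock lattice S(k, i) with i counting down-moves:
  k=0: S(0,0) = 42.7800
  k=1: S(1,0) = 52.6632; S(1,1) = 34.7516
  k=2: S(2,0) = 64.8296; S(2,1) = 42.7800; S(2,2) = 28.2298
Terminal payoffs V(N, i) = max(K - S_T, 0):
  V(2,0) = 0.000000; V(2,1) = 0.000000; V(2,2) = 11.160190
Backward induction: V(k, i) = exp(-r*dt) * [p * V(k+1, i) + (1-p) * V(k+1, i+1)].
  V(1,0) = exp(-r*dt) * [p*0.000000 + (1-p)*0.000000] = 0.000000
  V(1,1) = exp(-r*dt) * [p*0.000000 + (1-p)*11.160190] = 5.331768
  V(0,0) = exp(-r*dt) * [p*0.000000 + (1-p)*5.331768] = 2.547246


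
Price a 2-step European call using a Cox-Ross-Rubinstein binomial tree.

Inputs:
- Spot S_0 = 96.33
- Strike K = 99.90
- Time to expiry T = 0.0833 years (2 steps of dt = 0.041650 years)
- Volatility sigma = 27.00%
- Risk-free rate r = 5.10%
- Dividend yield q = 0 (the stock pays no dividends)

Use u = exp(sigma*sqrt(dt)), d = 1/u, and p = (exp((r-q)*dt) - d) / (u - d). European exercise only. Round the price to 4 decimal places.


Answer: Price = V(0,0) = 1.9474

Derivation:
dt = T/N = 0.041650
u = exp(sigma*sqrt(dt)) = 1.056649; d = 1/u = 0.946388
p = (exp((r-q)*dt) - d) / (u - d) = 0.505513
Discount per step: exp(-r*dt) = 0.997878
Stock lattice S(k, i) with i counting down-moves:
  k=0: S(0,0) = 96.3300
  k=1: S(1,0) = 101.7870; S(1,1) = 91.1656
  k=2: S(2,0) = 107.5531; S(2,1) = 96.3300; S(2,2) = 86.2780
Terminal payoffs V(N, i) = max(S_T - K, 0):
  V(2,0) = 7.653112; V(2,1) = 0.000000; V(2,2) = 0.000000
Backward induction: V(k, i) = exp(-r*dt) * [p * V(k+1, i) + (1-p) * V(k+1, i+1)].
  V(1,0) = exp(-r*dt) * [p*7.653112 + (1-p)*0.000000] = 3.860539
  V(1,1) = exp(-r*dt) * [p*0.000000 + (1-p)*0.000000] = 0.000000
  V(0,0) = exp(-r*dt) * [p*3.860539 + (1-p)*0.000000] = 1.947412


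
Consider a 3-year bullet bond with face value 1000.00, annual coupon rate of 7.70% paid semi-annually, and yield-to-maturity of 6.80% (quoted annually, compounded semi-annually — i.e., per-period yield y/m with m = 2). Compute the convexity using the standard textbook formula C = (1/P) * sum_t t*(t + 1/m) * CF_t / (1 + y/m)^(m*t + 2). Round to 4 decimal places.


Coupon per period c = face * coupon_rate / m = 38.500000
Periods per year m = 2; per-period yield y/m = 0.034000
Number of cashflows N = 6
Cashflows (t years, CF_t, discount factor 1/(1+y/m)^(m*t), PV):
  t = 0.5000: CF_t = 38.500000, DF = 0.967118, PV = 37.234043
  t = 1.0000: CF_t = 38.500000, DF = 0.935317, PV = 36.009712
  t = 1.5000: CF_t = 38.500000, DF = 0.904562, PV = 34.825641
  t = 2.0000: CF_t = 38.500000, DF = 0.874818, PV = 33.680503
  t = 2.5000: CF_t = 38.500000, DF = 0.846052, PV = 32.573021
  t = 3.0000: CF_t = 1038.500000, DF = 0.818233, PV = 849.734533
Price P = sum_t PV_t = 1024.057453
Convexity numerator sum_t t*(t + 1/m) * CF_t / (1+y/m)^(m*t + 2):
  t = 0.5000: term = 17.412820
  t = 1.0000: term = 50.520755
  t = 1.5000: term = 97.719062
  t = 2.0000: term = 157.509771
  t = 2.5000: term = 228.495800
  t = 3.0000: term = 8345.098936
Convexity = (1/P) * sum = 8896.757145 / 1024.057453 = 8.687752

Answer: Convexity = 8.6878


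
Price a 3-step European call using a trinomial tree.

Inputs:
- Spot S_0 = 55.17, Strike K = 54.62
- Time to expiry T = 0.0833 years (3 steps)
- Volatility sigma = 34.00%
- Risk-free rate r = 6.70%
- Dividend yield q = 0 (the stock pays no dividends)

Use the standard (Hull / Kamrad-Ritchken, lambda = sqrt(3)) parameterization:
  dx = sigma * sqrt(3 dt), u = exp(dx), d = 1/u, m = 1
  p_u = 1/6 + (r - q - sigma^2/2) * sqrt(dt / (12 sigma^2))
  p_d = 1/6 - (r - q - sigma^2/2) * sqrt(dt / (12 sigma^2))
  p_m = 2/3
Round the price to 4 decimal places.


dt = T/N = 0.027767; dx = sigma*sqrt(3*dt) = 0.098130
u = exp(dx) = 1.103106; d = 1/u = 0.906531
p_u = 0.167968, p_m = 0.666667, p_d = 0.165365
Discount per step: exp(-r*dt) = 0.998141
Stock lattice S(k, j) with j the centered position index:
  k=0: S(0,+0) = 55.1700
  k=1: S(1,-1) = 50.0133; S(1,+0) = 55.1700; S(1,+1) = 60.8584
  k=2: S(2,-2) = 45.3386; S(2,-1) = 50.0133; S(2,+0) = 55.1700; S(2,+1) = 60.8584; S(2,+2) = 67.1332
  k=3: S(3,-3) = 41.1009; S(3,-2) = 45.3386; S(3,-1) = 50.0133; S(3,+0) = 55.1700; S(3,+1) = 60.8584; S(3,+2) = 67.1332; S(3,+3) = 74.0551
Terminal payoffs V(N, j) = max(S_T - K, 0):
  V(3,-3) = 0.000000; V(3,-2) = 0.000000; V(3,-1) = 0.000000; V(3,+0) = 0.550000; V(3,+1) = 6.238363; V(3,+2) = 12.513230; V(3,+3) = 19.435075
Backward induction: V(k, j) = exp(-r*dt) * [p_u * V(k+1, j+1) + p_m * V(k+1, j) + p_d * V(k+1, j-1)]
  V(2,-2) = exp(-r*dt) * [p_u*0.000000 + p_m*0.000000 + p_d*0.000000] = 0.000000
  V(2,-1) = exp(-r*dt) * [p_u*0.550000 + p_m*0.000000 + p_d*0.000000] = 0.092211
  V(2,+0) = exp(-r*dt) * [p_u*6.238363 + p_m*0.550000 + p_d*0.000000] = 1.411885
  V(2,+1) = exp(-r*dt) * [p_u*12.513230 + p_m*6.238363 + p_d*0.550000] = 6.339879
  V(2,+2) = exp(-r*dt) * [p_u*19.435075 + p_m*12.513230 + p_d*6.238363] = 12.614747
  V(1,-1) = exp(-r*dt) * [p_u*1.411885 + p_m*0.092211 + p_d*0.000000] = 0.298071
  V(1,+0) = exp(-r*dt) * [p_u*6.339879 + p_m*1.411885 + p_d*0.092211] = 2.017646
  V(1,+1) = exp(-r*dt) * [p_u*12.614747 + p_m*6.339879 + p_d*1.411885] = 6.566712
  V(0,+0) = exp(-r*dt) * [p_u*6.566712 + p_m*2.017646 + p_d*0.298071] = 2.492746

Answer: Price = V(0,0) = 2.4927


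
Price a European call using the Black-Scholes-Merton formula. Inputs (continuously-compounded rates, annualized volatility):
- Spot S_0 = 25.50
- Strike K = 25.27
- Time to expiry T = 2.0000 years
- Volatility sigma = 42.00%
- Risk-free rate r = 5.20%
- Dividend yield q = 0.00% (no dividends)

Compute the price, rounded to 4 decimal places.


d1 = (ln(S/K) + (r - q + 0.5*sigma^2) * T) / (sigma * sqrt(T)) = 0.48733215
d2 = d1 - sigma * sqrt(T) = -0.10663754
exp(-rT) = 0.90122530; exp(-qT) = 1.00000000
C = S_0 * exp(-qT) * N(d1) - K * exp(-rT) * N(d2)
N(d1) = 0.68698852; N(d2) = 0.45753827
C = 25.5000 * 1.00000000 * 0.68698852 - 25.2700 * 0.90122530 * 0.45753827 = 7.0982

Answer: Price = 7.0982


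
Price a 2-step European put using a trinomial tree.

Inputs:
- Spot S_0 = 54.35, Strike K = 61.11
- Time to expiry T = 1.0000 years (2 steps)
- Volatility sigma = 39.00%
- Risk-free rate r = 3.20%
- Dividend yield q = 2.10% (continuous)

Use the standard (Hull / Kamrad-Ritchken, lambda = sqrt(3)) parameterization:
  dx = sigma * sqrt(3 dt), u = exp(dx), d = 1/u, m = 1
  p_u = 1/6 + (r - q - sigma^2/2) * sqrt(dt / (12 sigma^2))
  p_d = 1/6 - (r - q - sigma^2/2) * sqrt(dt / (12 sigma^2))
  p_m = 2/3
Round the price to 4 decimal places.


Answer: Price = V(0,0) = 11.9287

Derivation:
dt = T/N = 0.500000; dx = sigma*sqrt(3*dt) = 0.477650
u = exp(dx) = 1.612282; d = 1/u = 0.620239
p_u = 0.132620, p_m = 0.666667, p_d = 0.200714
Discount per step: exp(-r*dt) = 0.984127
Stock lattice S(k, j) with j the centered position index:
  k=0: S(0,+0) = 54.3500
  k=1: S(1,-1) = 33.7100; S(1,+0) = 54.3500; S(1,+1) = 87.6275
  k=2: S(2,-2) = 20.9082; S(2,-1) = 33.7100; S(2,+0) = 54.3500; S(2,+1) = 87.6275; S(2,+2) = 141.2803
Terminal payoffs V(N, j) = max(K - S_T, 0):
  V(2,-2) = 40.201754; V(2,-1) = 27.400014; V(2,+0) = 6.760000; V(2,+1) = 0.000000; V(2,+2) = 0.000000
Backward induction: V(k, j) = exp(-r*dt) * [p_u * V(k+1, j+1) + p_m * V(k+1, j) + p_d * V(k+1, j-1)]
  V(1,-1) = exp(-r*dt) * [p_u*6.760000 + p_m*27.400014 + p_d*40.201754] = 26.799973
  V(1,+0) = exp(-r*dt) * [p_u*0.000000 + p_m*6.760000 + p_d*27.400014] = 9.847395
  V(1,+1) = exp(-r*dt) * [p_u*0.000000 + p_m*0.000000 + p_d*6.760000] = 1.335287
  V(0,+0) = exp(-r*dt) * [p_u*1.335287 + p_m*9.847395 + p_d*26.799973] = 11.928738


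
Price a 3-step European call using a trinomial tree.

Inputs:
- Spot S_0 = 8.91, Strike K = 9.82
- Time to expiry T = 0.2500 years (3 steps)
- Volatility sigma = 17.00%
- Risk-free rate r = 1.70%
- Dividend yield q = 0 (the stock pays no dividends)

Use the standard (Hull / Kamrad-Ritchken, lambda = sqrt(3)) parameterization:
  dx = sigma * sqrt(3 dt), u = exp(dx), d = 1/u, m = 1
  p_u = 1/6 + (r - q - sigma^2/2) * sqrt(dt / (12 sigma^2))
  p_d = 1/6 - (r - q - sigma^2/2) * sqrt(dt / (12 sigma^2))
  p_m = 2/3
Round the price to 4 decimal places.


Answer: Price = V(0,0) = 0.0495

Derivation:
dt = T/N = 0.083333; dx = sigma*sqrt(3*dt) = 0.085000
u = exp(dx) = 1.088717; d = 1/u = 0.918512
p_u = 0.167917, p_m = 0.666667, p_d = 0.165417
Discount per step: exp(-r*dt) = 0.998584
Stock lattice S(k, j) with j the centered position index:
  k=0: S(0,+0) = 8.9100
  k=1: S(1,-1) = 8.1839; S(1,+0) = 8.9100; S(1,+1) = 9.7005
  k=2: S(2,-2) = 7.5171; S(2,-1) = 8.1839; S(2,+0) = 8.9100; S(2,+1) = 9.7005; S(2,+2) = 10.5611
  k=3: S(3,-3) = 6.9045; S(3,-2) = 7.5171; S(3,-1) = 8.1839; S(3,+0) = 8.9100; S(3,+1) = 9.7005; S(3,+2) = 10.5611; S(3,+3) = 11.4980
Terminal payoffs V(N, j) = max(S_T - K, 0):
  V(3,-3) = 0.000000; V(3,-2) = 0.000000; V(3,-1) = 0.000000; V(3,+0) = 0.000000; V(3,+1) = 0.000000; V(3,+2) = 0.741066; V(3,+3) = 1.678013
Backward induction: V(k, j) = exp(-r*dt) * [p_u * V(k+1, j+1) + p_m * V(k+1, j) + p_d * V(k+1, j-1)]
  V(2,-2) = exp(-r*dt) * [p_u*0.000000 + p_m*0.000000 + p_d*0.000000] = 0.000000
  V(2,-1) = exp(-r*dt) * [p_u*0.000000 + p_m*0.000000 + p_d*0.000000] = 0.000000
  V(2,+0) = exp(-r*dt) * [p_u*0.000000 + p_m*0.000000 + p_d*0.000000] = 0.000000
  V(2,+1) = exp(-r*dt) * [p_u*0.741066 + p_m*0.000000 + p_d*0.000000] = 0.124261
  V(2,+2) = exp(-r*dt) * [p_u*1.678013 + p_m*0.741066 + p_d*0.000000] = 0.774712
  V(1,-1) = exp(-r*dt) * [p_u*0.000000 + p_m*0.000000 + p_d*0.000000] = 0.000000
  V(1,+0) = exp(-r*dt) * [p_u*0.124261 + p_m*0.000000 + p_d*0.000000] = 0.020836
  V(1,+1) = exp(-r*dt) * [p_u*0.774712 + p_m*0.124261 + p_d*0.000000] = 0.212626
  V(0,+0) = exp(-r*dt) * [p_u*0.212626 + p_m*0.020836 + p_d*0.000000] = 0.049524


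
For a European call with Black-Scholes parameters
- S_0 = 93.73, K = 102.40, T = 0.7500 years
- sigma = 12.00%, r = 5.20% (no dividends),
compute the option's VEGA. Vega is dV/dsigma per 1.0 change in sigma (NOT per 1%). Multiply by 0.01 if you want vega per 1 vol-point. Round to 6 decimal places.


Answer: Vega = 29.598693

Derivation:
d1 = -0.4240484137; d2 = -0.5279714622
phi(d1) = 0.3646391437; exp(-qT) = 1.0000000000; exp(-rT) = 0.9617507091
Vega = S * exp(-qT) * phi(d1) * sqrt(T) = 93.7300 * 1.0000000000 * 0.3646391437 * 0.8660254038 = 29.598693


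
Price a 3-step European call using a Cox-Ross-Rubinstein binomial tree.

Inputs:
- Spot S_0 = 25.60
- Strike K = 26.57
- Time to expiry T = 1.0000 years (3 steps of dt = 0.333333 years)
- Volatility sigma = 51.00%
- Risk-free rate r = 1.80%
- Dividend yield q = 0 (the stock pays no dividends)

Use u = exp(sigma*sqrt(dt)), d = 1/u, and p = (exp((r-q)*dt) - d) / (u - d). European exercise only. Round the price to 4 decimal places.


dt = T/N = 0.333333
u = exp(sigma*sqrt(dt)) = 1.342386; d = 1/u = 0.744942
p = (exp((r-q)*dt) - d) / (u - d) = 0.436988
Discount per step: exp(-r*dt) = 0.994018
Stock lattice S(k, i) with i counting down-moves:
  k=0: S(0,0) = 25.6000
  k=1: S(1,0) = 34.3651; S(1,1) = 19.0705
  k=2: S(2,0) = 46.1312; S(2,1) = 25.6000; S(2,2) = 14.2064
  k=3: S(3,0) = 61.9259; S(3,1) = 34.3651; S(3,2) = 19.0705; S(3,3) = 10.5830
Terminal payoffs V(N, i) = max(S_T - K, 0):
  V(3,0) = 35.355885; V(3,1) = 7.795082; V(3,2) = 0.000000; V(3,3) = 0.000000
Backward induction: V(k, i) = exp(-r*dt) * [p * V(k+1, i) + (1-p) * V(k+1, i+1)].
  V(2,0) = exp(-r*dt) * [p*35.355885 + (1-p)*7.795082] = 19.720148
  V(2,1) = exp(-r*dt) * [p*7.795082 + (1-p)*0.000000] = 3.385981
  V(2,2) = exp(-r*dt) * [p*0.000000 + (1-p)*0.000000] = 0.000000
  V(1,0) = exp(-r*dt) * [p*19.720148 + (1-p)*3.385981] = 10.460864
  V(1,1) = exp(-r*dt) * [p*3.385981 + (1-p)*0.000000] = 1.470782
  V(0,0) = exp(-r*dt) * [p*10.460864 + (1-p)*1.470782] = 5.367042

Answer: Price = V(0,0) = 5.3670


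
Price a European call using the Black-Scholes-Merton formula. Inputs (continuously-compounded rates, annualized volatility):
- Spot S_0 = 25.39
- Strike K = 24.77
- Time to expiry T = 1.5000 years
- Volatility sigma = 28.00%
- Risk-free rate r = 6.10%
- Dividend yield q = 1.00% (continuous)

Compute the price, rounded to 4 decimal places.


Answer: Price = 4.5839

Derivation:
d1 = (ln(S/K) + (r - q + 0.5*sigma^2) * T) / (sigma * sqrt(T)) = 0.46663407
d2 = d1 - sigma * sqrt(T) = 0.12370551
exp(-rT) = 0.91256132; exp(-qT) = 0.98511194
C = S_0 * exp(-qT) * N(d1) - K * exp(-rT) * N(d2)
N(d1) = 0.67961915; N(d2) = 0.54922577
C = 25.3900 * 0.98511194 * 0.67961915 - 24.7700 * 0.91256132 * 0.54922577 = 4.5839


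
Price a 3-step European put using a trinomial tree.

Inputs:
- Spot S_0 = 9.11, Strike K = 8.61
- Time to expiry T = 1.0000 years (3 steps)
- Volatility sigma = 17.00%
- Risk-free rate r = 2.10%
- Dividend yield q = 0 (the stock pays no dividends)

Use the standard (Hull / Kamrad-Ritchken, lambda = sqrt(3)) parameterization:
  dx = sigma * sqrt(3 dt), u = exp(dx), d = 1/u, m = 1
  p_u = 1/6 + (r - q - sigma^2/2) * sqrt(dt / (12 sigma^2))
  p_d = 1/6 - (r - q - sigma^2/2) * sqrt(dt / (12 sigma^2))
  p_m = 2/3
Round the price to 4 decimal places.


dt = T/N = 0.333333; dx = sigma*sqrt(3*dt) = 0.170000
u = exp(dx) = 1.185305; d = 1/u = 0.843665
p_u = 0.173088, p_m = 0.666667, p_d = 0.160245
Discount per step: exp(-r*dt) = 0.993024
Stock lattice S(k, j) with j the centered position index:
  k=0: S(0,+0) = 9.1100
  k=1: S(1,-1) = 7.6858; S(1,+0) = 9.1100; S(1,+1) = 10.7981
  k=2: S(2,-2) = 6.4842; S(2,-1) = 7.6858; S(2,+0) = 9.1100; S(2,+1) = 10.7981; S(2,+2) = 12.7991
  k=3: S(3,-3) = 5.4705; S(3,-2) = 6.4842; S(3,-1) = 7.6858; S(3,+0) = 9.1100; S(3,+1) = 10.7981; S(3,+2) = 12.7991; S(3,+3) = 15.1708
Terminal payoffs V(N, j) = max(K - S_T, 0):
  V(3,-3) = 3.139485; V(3,-2) = 2.125772; V(3,-1) = 0.924214; V(3,+0) = 0.000000; V(3,+1) = 0.000000; V(3,+2) = 0.000000; V(3,+3) = 0.000000
Backward induction: V(k, j) = exp(-r*dt) * [p_u * V(k+1, j+1) + p_m * V(k+1, j) + p_d * V(k+1, j-1)]
  V(2,-2) = exp(-r*dt) * [p_u*0.924214 + p_m*2.125772 + p_d*3.139485] = 2.065728
  V(2,-1) = exp(-r*dt) * [p_u*0.000000 + p_m*0.924214 + p_d*2.125772] = 0.950113
  V(2,+0) = exp(-r*dt) * [p_u*0.000000 + p_m*0.000000 + p_d*0.924214] = 0.147068
  V(2,+1) = exp(-r*dt) * [p_u*0.000000 + p_m*0.000000 + p_d*0.000000] = 0.000000
  V(2,+2) = exp(-r*dt) * [p_u*0.000000 + p_m*0.000000 + p_d*0.000000] = 0.000000
  V(1,-1) = exp(-r*dt) * [p_u*0.147068 + p_m*0.950113 + p_d*2.065728] = 0.982982
  V(1,+0) = exp(-r*dt) * [p_u*0.000000 + p_m*0.147068 + p_d*0.950113] = 0.248550
  V(1,+1) = exp(-r*dt) * [p_u*0.000000 + p_m*0.000000 + p_d*0.147068] = 0.023402
  V(0,+0) = exp(-r*dt) * [p_u*0.023402 + p_m*0.248550 + p_d*0.982982] = 0.324986

Answer: Price = V(0,0) = 0.3250


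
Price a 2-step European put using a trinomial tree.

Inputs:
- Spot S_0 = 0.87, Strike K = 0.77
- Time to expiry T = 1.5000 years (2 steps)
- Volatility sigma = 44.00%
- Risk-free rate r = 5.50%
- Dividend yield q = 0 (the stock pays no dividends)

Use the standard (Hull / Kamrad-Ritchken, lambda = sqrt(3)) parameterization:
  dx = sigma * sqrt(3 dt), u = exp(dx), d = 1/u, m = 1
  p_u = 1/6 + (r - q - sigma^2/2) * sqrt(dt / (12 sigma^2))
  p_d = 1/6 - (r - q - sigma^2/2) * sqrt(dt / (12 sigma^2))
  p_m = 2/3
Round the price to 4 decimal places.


dt = T/N = 0.750000; dx = sigma*sqrt(3*dt) = 0.660000
u = exp(dx) = 1.934792; d = 1/u = 0.516851
p_u = 0.142917, p_m = 0.666667, p_d = 0.190417
Discount per step: exp(-r*dt) = 0.959589
Stock lattice S(k, j) with j the centered position index:
  k=0: S(0,+0) = 0.8700
  k=1: S(1,-1) = 0.4497; S(1,+0) = 0.8700; S(1,+1) = 1.6833
  k=2: S(2,-2) = 0.2324; S(2,-1) = 0.4497; S(2,+0) = 0.8700; S(2,+1) = 1.6833; S(2,+2) = 3.2568
Terminal payoffs V(N, j) = max(K - S_T, 0):
  V(2,-2) = 0.537592; V(2,-1) = 0.320339; V(2,+0) = 0.000000; V(2,+1) = 0.000000; V(2,+2) = 0.000000
Backward induction: V(k, j) = exp(-r*dt) * [p_u * V(k+1, j+1) + p_m * V(k+1, j) + p_d * V(k+1, j-1)]
  V(1,-1) = exp(-r*dt) * [p_u*0.000000 + p_m*0.320339 + p_d*0.537592] = 0.303159
  V(1,+0) = exp(-r*dt) * [p_u*0.000000 + p_m*0.000000 + p_d*0.320339] = 0.058533
  V(1,+1) = exp(-r*dt) * [p_u*0.000000 + p_m*0.000000 + p_d*0.000000] = 0.000000
  V(0,+0) = exp(-r*dt) * [p_u*0.000000 + p_m*0.058533 + p_d*0.303159] = 0.092839

Answer: Price = V(0,0) = 0.0928


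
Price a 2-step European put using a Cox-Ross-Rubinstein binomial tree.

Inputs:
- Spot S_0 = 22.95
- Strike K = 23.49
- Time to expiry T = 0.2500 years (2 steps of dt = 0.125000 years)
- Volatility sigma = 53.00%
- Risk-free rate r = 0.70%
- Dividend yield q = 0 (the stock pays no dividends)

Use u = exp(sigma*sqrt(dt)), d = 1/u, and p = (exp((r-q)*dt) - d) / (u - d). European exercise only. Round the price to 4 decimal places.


Answer: Price = V(0,0) = 2.5492

Derivation:
dt = T/N = 0.125000
u = exp(sigma*sqrt(dt)) = 1.206089; d = 1/u = 0.829126
p = (exp((r-q)*dt) - d) / (u - d) = 0.455613
Discount per step: exp(-r*dt) = 0.999125
Stock lattice S(k, i) with i counting down-moves:
  k=0: S(0,0) = 22.9500
  k=1: S(1,0) = 27.6798; S(1,1) = 19.0284
  k=2: S(2,0) = 33.3843; S(2,1) = 22.9500; S(2,2) = 15.7770
Terminal payoffs V(N, i) = max(K - S_T, 0):
  V(2,0) = 0.000000; V(2,1) = 0.540000; V(2,2) = 7.713029
Backward induction: V(k, i) = exp(-r*dt) * [p * V(k+1, i) + (1-p) * V(k+1, i+1)].
  V(1,0) = exp(-r*dt) * [p*0.000000 + (1-p)*0.540000] = 0.293712
  V(1,1) = exp(-r*dt) * [p*0.540000 + (1-p)*7.713029] = 4.441016
  V(0,0) = exp(-r*dt) * [p*0.293712 + (1-p)*4.441016] = 2.549219


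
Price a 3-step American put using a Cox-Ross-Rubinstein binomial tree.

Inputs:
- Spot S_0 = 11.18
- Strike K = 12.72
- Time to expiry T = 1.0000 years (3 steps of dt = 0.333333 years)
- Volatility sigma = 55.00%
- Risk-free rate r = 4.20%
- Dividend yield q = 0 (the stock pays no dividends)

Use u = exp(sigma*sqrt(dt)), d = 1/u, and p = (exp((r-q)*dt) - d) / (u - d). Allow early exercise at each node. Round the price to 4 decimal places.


Answer: Price = V(0,0) = 3.2569

Derivation:
dt = T/N = 0.333333
u = exp(sigma*sqrt(dt)) = 1.373748; d = 1/u = 0.727936
p = (exp((r-q)*dt) - d) / (u - d) = 0.443105
Discount per step: exp(-r*dt) = 0.986098
Stock lattice S(k, i) with i counting down-moves:
  k=0: S(0,0) = 11.1800
  k=1: S(1,0) = 15.3585; S(1,1) = 8.1383
  k=2: S(2,0) = 21.0987; S(2,1) = 11.1800; S(2,2) = 5.9242
  k=3: S(3,0) = 28.9843; S(3,1) = 15.3585; S(3,2) = 8.1383; S(3,3) = 4.3124
Terminal payoffs V(N, i) = max(K - S_T, 0):
  V(3,0) = 0.000000; V(3,1) = 0.000000; V(3,2) = 4.581680; V(3,3) = 8.407583
Backward induction: V(k, i) = exp(-r*dt) * [p * V(k+1, i) + (1-p) * V(k+1, i+1)]; then take max(V_cont, immediate exercise) for American.
  V(2,0) = exp(-r*dt) * [p*0.000000 + (1-p)*0.000000] = 0.000000; exercise = 0.000000; V(2,0) = max -> 0.000000
  V(2,1) = exp(-r*dt) * [p*0.000000 + (1-p)*4.581680] = 2.516041; exercise = 1.540000; V(2,1) = max -> 2.516041
  V(2,2) = exp(-r*dt) * [p*4.581680 + (1-p)*8.407583] = 6.618987; exercise = 6.795827; V(2,2) = max -> 6.795827
  V(1,0) = exp(-r*dt) * [p*0.000000 + (1-p)*2.516041] = 1.381690; exercise = 0.000000; V(1,0) = max -> 1.381690
  V(1,1) = exp(-r*dt) * [p*2.516041 + (1-p)*6.795827] = 4.831317; exercise = 4.581680; V(1,1) = max -> 4.831317
  V(0,0) = exp(-r*dt) * [p*1.381690 + (1-p)*4.831317] = 3.256852; exercise = 1.540000; V(0,0) = max -> 3.256852


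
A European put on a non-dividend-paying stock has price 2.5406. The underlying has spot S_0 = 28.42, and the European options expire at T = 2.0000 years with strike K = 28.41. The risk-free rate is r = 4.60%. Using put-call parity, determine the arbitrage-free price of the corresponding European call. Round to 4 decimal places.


Answer: Call price = 5.0477

Derivation:
Put-call parity: C - P = S_0 * exp(-qT) - K * exp(-rT).
S_0 * exp(-qT) = 28.4200 * 1.00000000 = 28.42000000
K * exp(-rT) = 28.4100 * 0.91210515 = 25.91290730
C = P + S*exp(-qT) - K*exp(-rT)
C = 2.5406 + 28.42000000 - 25.91290730 = 5.0477


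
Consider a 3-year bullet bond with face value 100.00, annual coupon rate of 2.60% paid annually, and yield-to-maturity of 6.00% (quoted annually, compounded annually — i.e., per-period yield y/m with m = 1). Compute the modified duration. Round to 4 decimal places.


Answer: Modified duration = 2.7553

Derivation:
Coupon per period c = face * coupon_rate / m = 2.600000
Periods per year m = 1; per-period yield y/m = 0.060000
Number of cashflows N = 3
Cashflows (t years, CF_t, discount factor 1/(1+y/m)^(m*t), PV):
  t = 1.0000: CF_t = 2.600000, DF = 0.943396, PV = 2.452830
  t = 2.0000: CF_t = 2.600000, DF = 0.889996, PV = 2.313991
  t = 3.0000: CF_t = 102.600000, DF = 0.839619, PV = 86.144938
Price P = sum_t PV_t = 90.911759
First compute Macaulay numerator sum_t t * PV_t:
  t * PV_t at t = 1.0000: 2.452830
  t * PV_t at t = 2.0000: 4.627981
  t * PV_t at t = 3.0000: 258.434815
Macaulay duration D = 265.515627 / 90.911759 = 2.920586
Modified duration = D / (1 + y/m) = 2.920586 / (1 + 0.060000) = 2.755270
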